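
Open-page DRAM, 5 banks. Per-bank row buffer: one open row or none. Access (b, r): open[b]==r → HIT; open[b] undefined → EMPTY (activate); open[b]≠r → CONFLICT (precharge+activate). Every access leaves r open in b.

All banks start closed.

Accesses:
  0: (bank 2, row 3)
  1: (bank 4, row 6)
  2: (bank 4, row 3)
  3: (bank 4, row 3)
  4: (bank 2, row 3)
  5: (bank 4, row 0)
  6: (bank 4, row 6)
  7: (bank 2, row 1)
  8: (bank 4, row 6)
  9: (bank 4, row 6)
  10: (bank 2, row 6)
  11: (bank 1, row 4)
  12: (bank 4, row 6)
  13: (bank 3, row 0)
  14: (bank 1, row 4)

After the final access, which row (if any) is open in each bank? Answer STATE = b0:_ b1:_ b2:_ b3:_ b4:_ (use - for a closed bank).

#0 (2,3) E
#1 (4,6) E
#2 (4,3) C  (was 6)
#3 (4,3) H  (was 3)
#4 (2,3) H  (was 3)
#5 (4,0) C  (was 3)
#6 (4,6) C  (was 0)
#7 (2,1) C  (was 3)
#8 (4,6) H  (was 6)
#9 (4,6) H  (was 6)
#10 (2,6) C  (was 1)
#11 (1,4) E
#12 (4,6) H  (was 6)
#13 (3,0) E
#14 (1,4) H  (was 4)

STATE = b0:- b1:4 b2:6 b3:0 b4:6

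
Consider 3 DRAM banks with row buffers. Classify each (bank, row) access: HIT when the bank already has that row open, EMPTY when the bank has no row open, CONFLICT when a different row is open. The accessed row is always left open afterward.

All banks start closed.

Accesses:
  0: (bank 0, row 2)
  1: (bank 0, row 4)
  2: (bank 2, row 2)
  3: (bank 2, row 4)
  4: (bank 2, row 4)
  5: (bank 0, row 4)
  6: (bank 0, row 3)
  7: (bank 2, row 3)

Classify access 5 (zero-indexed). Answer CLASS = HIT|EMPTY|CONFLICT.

CLASS = HIT

0: bank 0 row 2 — prev None → EMPTY
1: bank 0 row 4 — prev 2 → CONFLICT
2: bank 2 row 2 — prev None → EMPTY
3: bank 2 row 4 — prev 2 → CONFLICT
4: bank 2 row 4 — prev 4 → HIT
5: bank 0 row 4 — prev 4 → HIT
6: bank 0 row 3 — prev 4 → CONFLICT
7: bank 2 row 3 — prev 4 → CONFLICT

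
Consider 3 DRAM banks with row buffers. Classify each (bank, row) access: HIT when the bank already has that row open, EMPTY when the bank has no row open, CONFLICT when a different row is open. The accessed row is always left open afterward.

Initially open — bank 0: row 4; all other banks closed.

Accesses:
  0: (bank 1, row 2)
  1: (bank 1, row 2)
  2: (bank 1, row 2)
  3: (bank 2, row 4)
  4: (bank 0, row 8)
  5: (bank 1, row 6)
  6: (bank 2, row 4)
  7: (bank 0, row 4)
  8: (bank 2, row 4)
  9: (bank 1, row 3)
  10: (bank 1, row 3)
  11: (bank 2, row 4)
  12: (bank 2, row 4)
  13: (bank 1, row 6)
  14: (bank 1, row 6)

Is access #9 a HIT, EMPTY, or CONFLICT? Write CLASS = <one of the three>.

CLASS = CONFLICT

  [0] b1 r2: no row ⇒ E
  [1] b1 r2: had r2 ⇒ H
  [2] b1 r2: had r2 ⇒ H
  [3] b2 r4: no row ⇒ E
  [4] b0 r8: had r4 ⇒ C
  [5] b1 r6: had r2 ⇒ C
  [6] b2 r4: had r4 ⇒ H
  [7] b0 r4: had r8 ⇒ C
  [8] b2 r4: had r4 ⇒ H
  [9] b1 r3: had r6 ⇒ C
  [10] b1 r3: had r3 ⇒ H
  [11] b2 r4: had r4 ⇒ H
  [12] b2 r4: had r4 ⇒ H
  [13] b1 r6: had r3 ⇒ C
  [14] b1 r6: had r6 ⇒ H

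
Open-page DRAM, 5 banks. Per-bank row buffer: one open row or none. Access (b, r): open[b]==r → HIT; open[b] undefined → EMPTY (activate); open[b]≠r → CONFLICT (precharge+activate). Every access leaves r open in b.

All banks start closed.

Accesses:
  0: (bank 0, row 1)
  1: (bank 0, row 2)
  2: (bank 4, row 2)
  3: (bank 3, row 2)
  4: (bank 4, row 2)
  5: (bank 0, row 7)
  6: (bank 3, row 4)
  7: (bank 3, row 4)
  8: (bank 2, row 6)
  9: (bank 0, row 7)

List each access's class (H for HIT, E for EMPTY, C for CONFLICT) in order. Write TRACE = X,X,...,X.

TRACE = E,C,E,E,H,C,C,H,E,H

  [0] b0 r1: no row ⇒ E
  [1] b0 r2: had r1 ⇒ C
  [2] b4 r2: no row ⇒ E
  [3] b3 r2: no row ⇒ E
  [4] b4 r2: had r2 ⇒ H
  [5] b0 r7: had r2 ⇒ C
  [6] b3 r4: had r2 ⇒ C
  [7] b3 r4: had r4 ⇒ H
  [8] b2 r6: no row ⇒ E
  [9] b0 r7: had r7 ⇒ H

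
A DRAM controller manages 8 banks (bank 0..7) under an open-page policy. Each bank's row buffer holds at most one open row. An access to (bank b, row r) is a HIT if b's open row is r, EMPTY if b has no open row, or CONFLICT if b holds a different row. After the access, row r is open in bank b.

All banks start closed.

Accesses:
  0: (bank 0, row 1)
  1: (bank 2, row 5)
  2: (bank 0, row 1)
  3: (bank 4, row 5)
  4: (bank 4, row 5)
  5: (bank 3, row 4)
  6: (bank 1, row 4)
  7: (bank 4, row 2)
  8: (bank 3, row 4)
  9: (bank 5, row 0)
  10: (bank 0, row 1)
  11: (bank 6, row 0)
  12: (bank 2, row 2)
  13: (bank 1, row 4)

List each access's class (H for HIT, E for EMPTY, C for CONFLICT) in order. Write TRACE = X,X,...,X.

step 0: bank0 None->1 [EMPTY]
step 1: bank2 None->5 [EMPTY]
step 2: bank0 1->1 [HIT]
step 3: bank4 None->5 [EMPTY]
step 4: bank4 5->5 [HIT]
step 5: bank3 None->4 [EMPTY]
step 6: bank1 None->4 [EMPTY]
step 7: bank4 5->2 [CONFLICT]
step 8: bank3 4->4 [HIT]
step 9: bank5 None->0 [EMPTY]
step 10: bank0 1->1 [HIT]
step 11: bank6 None->0 [EMPTY]
step 12: bank2 5->2 [CONFLICT]
step 13: bank1 4->4 [HIT]

TRACE = E,E,H,E,H,E,E,C,H,E,H,E,C,H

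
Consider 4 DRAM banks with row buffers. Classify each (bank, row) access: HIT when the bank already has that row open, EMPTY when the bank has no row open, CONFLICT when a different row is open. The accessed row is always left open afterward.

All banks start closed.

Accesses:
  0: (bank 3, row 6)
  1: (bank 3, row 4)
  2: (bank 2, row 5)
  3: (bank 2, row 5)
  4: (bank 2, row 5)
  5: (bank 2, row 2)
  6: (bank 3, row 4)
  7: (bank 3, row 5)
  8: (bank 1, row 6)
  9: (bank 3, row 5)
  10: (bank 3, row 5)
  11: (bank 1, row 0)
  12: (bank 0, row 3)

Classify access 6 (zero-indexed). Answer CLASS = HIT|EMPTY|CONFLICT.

step 0: bank3 None->6 [EMPTY]
step 1: bank3 6->4 [CONFLICT]
step 2: bank2 None->5 [EMPTY]
step 3: bank2 5->5 [HIT]
step 4: bank2 5->5 [HIT]
step 5: bank2 5->2 [CONFLICT]
step 6: bank3 4->4 [HIT]
step 7: bank3 4->5 [CONFLICT]
step 8: bank1 None->6 [EMPTY]
step 9: bank3 5->5 [HIT]
step 10: bank3 5->5 [HIT]
step 11: bank1 6->0 [CONFLICT]
step 12: bank0 None->3 [EMPTY]

CLASS = HIT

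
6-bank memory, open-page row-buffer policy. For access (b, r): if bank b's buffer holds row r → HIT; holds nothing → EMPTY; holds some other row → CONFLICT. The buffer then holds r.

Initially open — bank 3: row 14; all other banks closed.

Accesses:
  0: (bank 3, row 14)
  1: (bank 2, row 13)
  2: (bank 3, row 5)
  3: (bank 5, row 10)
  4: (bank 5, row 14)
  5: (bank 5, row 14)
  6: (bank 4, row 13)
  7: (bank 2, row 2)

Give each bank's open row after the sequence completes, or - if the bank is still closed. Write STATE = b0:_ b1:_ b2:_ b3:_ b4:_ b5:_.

STATE = b0:- b1:- b2:2 b3:5 b4:13 b5:14

  [0] b3 r14: had r14 ⇒ H
  [1] b2 r13: no row ⇒ E
  [2] b3 r5: had r14 ⇒ C
  [3] b5 r10: no row ⇒ E
  [4] b5 r14: had r10 ⇒ C
  [5] b5 r14: had r14 ⇒ H
  [6] b4 r13: no row ⇒ E
  [7] b2 r2: had r13 ⇒ C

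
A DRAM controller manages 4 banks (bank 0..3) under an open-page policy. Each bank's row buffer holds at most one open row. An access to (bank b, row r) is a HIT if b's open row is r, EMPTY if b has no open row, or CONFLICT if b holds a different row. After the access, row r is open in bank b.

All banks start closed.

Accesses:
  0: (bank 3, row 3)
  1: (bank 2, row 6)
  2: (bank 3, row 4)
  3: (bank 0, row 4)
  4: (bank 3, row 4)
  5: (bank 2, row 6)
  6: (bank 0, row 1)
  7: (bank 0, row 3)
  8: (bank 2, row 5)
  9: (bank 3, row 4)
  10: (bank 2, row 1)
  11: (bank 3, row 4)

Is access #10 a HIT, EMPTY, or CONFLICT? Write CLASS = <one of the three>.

CLASS = CONFLICT

step 0: bank3 None->3 [EMPTY]
step 1: bank2 None->6 [EMPTY]
step 2: bank3 3->4 [CONFLICT]
step 3: bank0 None->4 [EMPTY]
step 4: bank3 4->4 [HIT]
step 5: bank2 6->6 [HIT]
step 6: bank0 4->1 [CONFLICT]
step 7: bank0 1->3 [CONFLICT]
step 8: bank2 6->5 [CONFLICT]
step 9: bank3 4->4 [HIT]
step 10: bank2 5->1 [CONFLICT]
step 11: bank3 4->4 [HIT]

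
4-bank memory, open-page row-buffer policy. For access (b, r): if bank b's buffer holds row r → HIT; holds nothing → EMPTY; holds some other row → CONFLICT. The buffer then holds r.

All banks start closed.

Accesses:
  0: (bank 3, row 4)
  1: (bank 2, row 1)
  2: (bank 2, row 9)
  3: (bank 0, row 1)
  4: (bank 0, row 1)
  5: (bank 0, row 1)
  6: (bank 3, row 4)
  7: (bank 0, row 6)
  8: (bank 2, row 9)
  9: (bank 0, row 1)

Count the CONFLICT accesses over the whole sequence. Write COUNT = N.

COUNT = 3

step 0: bank3 None->4 [EMPTY]
step 1: bank2 None->1 [EMPTY]
step 2: bank2 1->9 [CONFLICT]
step 3: bank0 None->1 [EMPTY]
step 4: bank0 1->1 [HIT]
step 5: bank0 1->1 [HIT]
step 6: bank3 4->4 [HIT]
step 7: bank0 1->6 [CONFLICT]
step 8: bank2 9->9 [HIT]
step 9: bank0 6->1 [CONFLICT]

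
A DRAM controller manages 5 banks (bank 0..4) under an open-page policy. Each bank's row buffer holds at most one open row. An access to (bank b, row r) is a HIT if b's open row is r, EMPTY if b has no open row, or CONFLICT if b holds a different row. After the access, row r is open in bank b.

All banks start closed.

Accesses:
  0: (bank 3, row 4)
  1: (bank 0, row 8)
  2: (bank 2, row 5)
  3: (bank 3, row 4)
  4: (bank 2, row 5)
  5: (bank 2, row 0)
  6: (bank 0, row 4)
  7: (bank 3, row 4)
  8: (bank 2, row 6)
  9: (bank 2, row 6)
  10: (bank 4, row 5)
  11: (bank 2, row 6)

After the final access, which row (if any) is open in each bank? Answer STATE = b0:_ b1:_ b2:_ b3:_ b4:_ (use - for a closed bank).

0: bank 3 row 4 — prev None → EMPTY
1: bank 0 row 8 — prev None → EMPTY
2: bank 2 row 5 — prev None → EMPTY
3: bank 3 row 4 — prev 4 → HIT
4: bank 2 row 5 — prev 5 → HIT
5: bank 2 row 0 — prev 5 → CONFLICT
6: bank 0 row 4 — prev 8 → CONFLICT
7: bank 3 row 4 — prev 4 → HIT
8: bank 2 row 6 — prev 0 → CONFLICT
9: bank 2 row 6 — prev 6 → HIT
10: bank 4 row 5 — prev None → EMPTY
11: bank 2 row 6 — prev 6 → HIT

STATE = b0:4 b1:- b2:6 b3:4 b4:5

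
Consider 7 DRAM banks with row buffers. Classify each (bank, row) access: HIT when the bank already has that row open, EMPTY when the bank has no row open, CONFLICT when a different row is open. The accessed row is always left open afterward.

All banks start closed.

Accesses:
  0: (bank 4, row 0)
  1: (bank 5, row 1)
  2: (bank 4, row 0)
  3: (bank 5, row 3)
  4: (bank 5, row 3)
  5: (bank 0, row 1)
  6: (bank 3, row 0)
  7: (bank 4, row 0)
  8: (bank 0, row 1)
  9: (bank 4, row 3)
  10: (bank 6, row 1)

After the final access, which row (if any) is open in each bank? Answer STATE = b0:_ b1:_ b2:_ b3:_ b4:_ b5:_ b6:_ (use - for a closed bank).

STATE = b0:1 b1:- b2:- b3:0 b4:3 b5:3 b6:1

0: bank 4 row 0 — prev None → EMPTY
1: bank 5 row 1 — prev None → EMPTY
2: bank 4 row 0 — prev 0 → HIT
3: bank 5 row 3 — prev 1 → CONFLICT
4: bank 5 row 3 — prev 3 → HIT
5: bank 0 row 1 — prev None → EMPTY
6: bank 3 row 0 — prev None → EMPTY
7: bank 4 row 0 — prev 0 → HIT
8: bank 0 row 1 — prev 1 → HIT
9: bank 4 row 3 — prev 0 → CONFLICT
10: bank 6 row 1 — prev None → EMPTY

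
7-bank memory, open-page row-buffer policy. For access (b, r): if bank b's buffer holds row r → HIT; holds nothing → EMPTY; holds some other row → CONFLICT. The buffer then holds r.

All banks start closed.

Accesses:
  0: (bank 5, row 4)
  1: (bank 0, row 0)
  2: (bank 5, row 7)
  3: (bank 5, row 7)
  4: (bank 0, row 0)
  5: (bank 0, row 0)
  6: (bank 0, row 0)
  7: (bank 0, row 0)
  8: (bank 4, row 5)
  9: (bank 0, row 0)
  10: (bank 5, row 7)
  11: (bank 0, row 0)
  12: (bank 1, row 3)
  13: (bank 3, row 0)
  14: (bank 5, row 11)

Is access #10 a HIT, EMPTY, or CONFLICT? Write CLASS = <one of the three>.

#0 (5,4) E
#1 (0,0) E
#2 (5,7) C  (was 4)
#3 (5,7) H  (was 7)
#4 (0,0) H  (was 0)
#5 (0,0) H  (was 0)
#6 (0,0) H  (was 0)
#7 (0,0) H  (was 0)
#8 (4,5) E
#9 (0,0) H  (was 0)
#10 (5,7) H  (was 7)
#11 (0,0) H  (was 0)
#12 (1,3) E
#13 (3,0) E
#14 (5,11) C  (was 7)

CLASS = HIT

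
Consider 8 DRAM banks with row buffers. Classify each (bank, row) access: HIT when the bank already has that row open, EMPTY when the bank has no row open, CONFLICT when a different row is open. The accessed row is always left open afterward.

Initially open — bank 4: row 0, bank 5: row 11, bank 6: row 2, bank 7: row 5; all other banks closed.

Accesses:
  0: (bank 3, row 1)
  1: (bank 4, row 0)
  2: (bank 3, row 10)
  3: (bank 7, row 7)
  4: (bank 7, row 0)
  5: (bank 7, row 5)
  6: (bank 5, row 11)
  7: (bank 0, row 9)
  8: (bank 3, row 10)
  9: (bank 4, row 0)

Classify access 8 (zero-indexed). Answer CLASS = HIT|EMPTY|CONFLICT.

step 0: bank3 None->1 [EMPTY]
step 1: bank4 0->0 [HIT]
step 2: bank3 1->10 [CONFLICT]
step 3: bank7 5->7 [CONFLICT]
step 4: bank7 7->0 [CONFLICT]
step 5: bank7 0->5 [CONFLICT]
step 6: bank5 11->11 [HIT]
step 7: bank0 None->9 [EMPTY]
step 8: bank3 10->10 [HIT]
step 9: bank4 0->0 [HIT]

CLASS = HIT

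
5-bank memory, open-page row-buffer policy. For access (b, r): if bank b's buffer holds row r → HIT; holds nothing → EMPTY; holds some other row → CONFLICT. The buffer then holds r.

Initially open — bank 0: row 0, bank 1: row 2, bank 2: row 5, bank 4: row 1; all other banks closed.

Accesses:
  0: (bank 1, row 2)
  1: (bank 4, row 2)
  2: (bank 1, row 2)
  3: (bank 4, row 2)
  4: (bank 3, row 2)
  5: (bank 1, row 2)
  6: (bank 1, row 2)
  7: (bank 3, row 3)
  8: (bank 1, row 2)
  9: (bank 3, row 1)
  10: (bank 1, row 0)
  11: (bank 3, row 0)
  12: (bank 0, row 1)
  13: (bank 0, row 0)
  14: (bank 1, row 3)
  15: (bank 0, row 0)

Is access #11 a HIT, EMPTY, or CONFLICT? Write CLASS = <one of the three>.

step 0: bank1 2->2 [HIT]
step 1: bank4 1->2 [CONFLICT]
step 2: bank1 2->2 [HIT]
step 3: bank4 2->2 [HIT]
step 4: bank3 None->2 [EMPTY]
step 5: bank1 2->2 [HIT]
step 6: bank1 2->2 [HIT]
step 7: bank3 2->3 [CONFLICT]
step 8: bank1 2->2 [HIT]
step 9: bank3 3->1 [CONFLICT]
step 10: bank1 2->0 [CONFLICT]
step 11: bank3 1->0 [CONFLICT]
step 12: bank0 0->1 [CONFLICT]
step 13: bank0 1->0 [CONFLICT]
step 14: bank1 0->3 [CONFLICT]
step 15: bank0 0->0 [HIT]

CLASS = CONFLICT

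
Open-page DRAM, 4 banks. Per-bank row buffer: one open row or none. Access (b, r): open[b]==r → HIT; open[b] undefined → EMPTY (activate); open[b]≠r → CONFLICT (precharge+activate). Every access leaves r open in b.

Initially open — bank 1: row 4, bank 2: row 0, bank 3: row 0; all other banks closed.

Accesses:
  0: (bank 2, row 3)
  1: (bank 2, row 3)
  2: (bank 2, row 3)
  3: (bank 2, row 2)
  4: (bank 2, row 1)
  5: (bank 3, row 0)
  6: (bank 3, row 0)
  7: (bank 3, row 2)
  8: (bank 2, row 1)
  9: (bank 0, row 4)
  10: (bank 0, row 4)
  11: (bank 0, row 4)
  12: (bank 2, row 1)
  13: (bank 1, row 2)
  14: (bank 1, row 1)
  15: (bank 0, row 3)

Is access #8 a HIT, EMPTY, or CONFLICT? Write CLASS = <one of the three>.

#0 (2,3) C  (was 0)
#1 (2,3) H  (was 3)
#2 (2,3) H  (was 3)
#3 (2,2) C  (was 3)
#4 (2,1) C  (was 2)
#5 (3,0) H  (was 0)
#6 (3,0) H  (was 0)
#7 (3,2) C  (was 0)
#8 (2,1) H  (was 1)
#9 (0,4) E
#10 (0,4) H  (was 4)
#11 (0,4) H  (was 4)
#12 (2,1) H  (was 1)
#13 (1,2) C  (was 4)
#14 (1,1) C  (was 2)
#15 (0,3) C  (was 4)

CLASS = HIT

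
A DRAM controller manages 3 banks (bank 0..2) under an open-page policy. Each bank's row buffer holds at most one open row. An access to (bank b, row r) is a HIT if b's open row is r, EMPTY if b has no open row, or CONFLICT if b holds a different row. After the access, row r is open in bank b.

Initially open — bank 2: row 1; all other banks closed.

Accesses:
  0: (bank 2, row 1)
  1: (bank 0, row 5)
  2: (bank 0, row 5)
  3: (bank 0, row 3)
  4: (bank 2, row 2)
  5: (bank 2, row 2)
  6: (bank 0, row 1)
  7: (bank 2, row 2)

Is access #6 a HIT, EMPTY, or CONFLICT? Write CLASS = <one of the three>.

  [0] b2 r1: had r1 ⇒ H
  [1] b0 r5: no row ⇒ E
  [2] b0 r5: had r5 ⇒ H
  [3] b0 r3: had r5 ⇒ C
  [4] b2 r2: had r1 ⇒ C
  [5] b2 r2: had r2 ⇒ H
  [6] b0 r1: had r3 ⇒ C
  [7] b2 r2: had r2 ⇒ H

CLASS = CONFLICT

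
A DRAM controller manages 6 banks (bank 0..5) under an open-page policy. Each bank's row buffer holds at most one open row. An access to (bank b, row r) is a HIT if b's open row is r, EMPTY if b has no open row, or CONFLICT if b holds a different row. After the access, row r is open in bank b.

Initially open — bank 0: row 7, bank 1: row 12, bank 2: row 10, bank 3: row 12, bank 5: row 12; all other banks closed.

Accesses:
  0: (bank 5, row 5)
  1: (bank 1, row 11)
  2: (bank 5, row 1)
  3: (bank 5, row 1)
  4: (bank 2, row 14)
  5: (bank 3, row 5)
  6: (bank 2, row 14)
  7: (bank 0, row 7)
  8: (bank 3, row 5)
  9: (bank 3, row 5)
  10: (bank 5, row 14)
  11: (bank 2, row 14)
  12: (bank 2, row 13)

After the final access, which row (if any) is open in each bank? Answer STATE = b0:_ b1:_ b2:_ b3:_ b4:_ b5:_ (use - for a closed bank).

STATE = b0:7 b1:11 b2:13 b3:5 b4:- b5:14

  [0] b5 r5: had r12 ⇒ C
  [1] b1 r11: had r12 ⇒ C
  [2] b5 r1: had r5 ⇒ C
  [3] b5 r1: had r1 ⇒ H
  [4] b2 r14: had r10 ⇒ C
  [5] b3 r5: had r12 ⇒ C
  [6] b2 r14: had r14 ⇒ H
  [7] b0 r7: had r7 ⇒ H
  [8] b3 r5: had r5 ⇒ H
  [9] b3 r5: had r5 ⇒ H
  [10] b5 r14: had r1 ⇒ C
  [11] b2 r14: had r14 ⇒ H
  [12] b2 r13: had r14 ⇒ C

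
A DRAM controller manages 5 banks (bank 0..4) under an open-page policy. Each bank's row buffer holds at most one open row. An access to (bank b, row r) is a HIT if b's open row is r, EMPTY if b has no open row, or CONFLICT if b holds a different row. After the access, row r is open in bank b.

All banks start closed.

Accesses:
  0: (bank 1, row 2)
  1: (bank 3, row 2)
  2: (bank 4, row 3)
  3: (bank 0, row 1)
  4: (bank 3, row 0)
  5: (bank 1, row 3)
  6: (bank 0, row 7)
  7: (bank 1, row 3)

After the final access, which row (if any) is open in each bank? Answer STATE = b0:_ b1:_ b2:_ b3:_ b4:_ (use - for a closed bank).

  [0] b1 r2: no row ⇒ E
  [1] b3 r2: no row ⇒ E
  [2] b4 r3: no row ⇒ E
  [3] b0 r1: no row ⇒ E
  [4] b3 r0: had r2 ⇒ C
  [5] b1 r3: had r2 ⇒ C
  [6] b0 r7: had r1 ⇒ C
  [7] b1 r3: had r3 ⇒ H

STATE = b0:7 b1:3 b2:- b3:0 b4:3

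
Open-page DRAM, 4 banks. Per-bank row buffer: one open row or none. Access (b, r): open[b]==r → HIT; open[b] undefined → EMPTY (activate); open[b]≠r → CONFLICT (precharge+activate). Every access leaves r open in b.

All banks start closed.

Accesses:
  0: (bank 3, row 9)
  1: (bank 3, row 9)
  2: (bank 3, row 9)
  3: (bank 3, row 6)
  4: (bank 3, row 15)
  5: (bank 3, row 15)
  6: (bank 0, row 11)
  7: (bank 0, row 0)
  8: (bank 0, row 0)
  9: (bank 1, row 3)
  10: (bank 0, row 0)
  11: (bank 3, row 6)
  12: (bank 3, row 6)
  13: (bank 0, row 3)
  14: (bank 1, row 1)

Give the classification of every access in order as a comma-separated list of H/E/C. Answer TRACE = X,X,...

TRACE = E,H,H,C,C,H,E,C,H,E,H,C,H,C,C

0: bank 3 row 9 — prev None → EMPTY
1: bank 3 row 9 — prev 9 → HIT
2: bank 3 row 9 — prev 9 → HIT
3: bank 3 row 6 — prev 9 → CONFLICT
4: bank 3 row 15 — prev 6 → CONFLICT
5: bank 3 row 15 — prev 15 → HIT
6: bank 0 row 11 — prev None → EMPTY
7: bank 0 row 0 — prev 11 → CONFLICT
8: bank 0 row 0 — prev 0 → HIT
9: bank 1 row 3 — prev None → EMPTY
10: bank 0 row 0 — prev 0 → HIT
11: bank 3 row 6 — prev 15 → CONFLICT
12: bank 3 row 6 — prev 6 → HIT
13: bank 0 row 3 — prev 0 → CONFLICT
14: bank 1 row 1 — prev 3 → CONFLICT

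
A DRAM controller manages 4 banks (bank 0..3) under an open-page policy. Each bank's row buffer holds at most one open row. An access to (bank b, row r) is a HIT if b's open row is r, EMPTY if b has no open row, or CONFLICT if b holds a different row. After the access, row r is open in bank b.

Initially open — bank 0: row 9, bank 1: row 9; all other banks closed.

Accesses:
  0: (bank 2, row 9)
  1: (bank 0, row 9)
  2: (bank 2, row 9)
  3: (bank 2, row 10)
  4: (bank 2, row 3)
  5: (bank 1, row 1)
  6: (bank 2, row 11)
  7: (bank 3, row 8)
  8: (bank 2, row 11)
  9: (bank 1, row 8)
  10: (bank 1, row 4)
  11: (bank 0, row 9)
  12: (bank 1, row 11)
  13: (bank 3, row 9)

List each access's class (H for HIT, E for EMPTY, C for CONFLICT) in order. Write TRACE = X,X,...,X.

0: bank 2 row 9 — prev None → EMPTY
1: bank 0 row 9 — prev 9 → HIT
2: bank 2 row 9 — prev 9 → HIT
3: bank 2 row 10 — prev 9 → CONFLICT
4: bank 2 row 3 — prev 10 → CONFLICT
5: bank 1 row 1 — prev 9 → CONFLICT
6: bank 2 row 11 — prev 3 → CONFLICT
7: bank 3 row 8 — prev None → EMPTY
8: bank 2 row 11 — prev 11 → HIT
9: bank 1 row 8 — prev 1 → CONFLICT
10: bank 1 row 4 — prev 8 → CONFLICT
11: bank 0 row 9 — prev 9 → HIT
12: bank 1 row 11 — prev 4 → CONFLICT
13: bank 3 row 9 — prev 8 → CONFLICT

TRACE = E,H,H,C,C,C,C,E,H,C,C,H,C,C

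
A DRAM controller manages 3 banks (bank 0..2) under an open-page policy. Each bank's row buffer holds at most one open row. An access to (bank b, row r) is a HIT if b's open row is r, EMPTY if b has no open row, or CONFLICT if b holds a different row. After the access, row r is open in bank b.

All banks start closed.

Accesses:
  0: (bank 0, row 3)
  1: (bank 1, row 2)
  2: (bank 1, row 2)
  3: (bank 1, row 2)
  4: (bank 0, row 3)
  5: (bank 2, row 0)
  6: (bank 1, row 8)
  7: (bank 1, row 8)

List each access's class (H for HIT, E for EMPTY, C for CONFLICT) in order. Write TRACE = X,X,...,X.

step 0: bank0 None->3 [EMPTY]
step 1: bank1 None->2 [EMPTY]
step 2: bank1 2->2 [HIT]
step 3: bank1 2->2 [HIT]
step 4: bank0 3->3 [HIT]
step 5: bank2 None->0 [EMPTY]
step 6: bank1 2->8 [CONFLICT]
step 7: bank1 8->8 [HIT]

TRACE = E,E,H,H,H,E,C,H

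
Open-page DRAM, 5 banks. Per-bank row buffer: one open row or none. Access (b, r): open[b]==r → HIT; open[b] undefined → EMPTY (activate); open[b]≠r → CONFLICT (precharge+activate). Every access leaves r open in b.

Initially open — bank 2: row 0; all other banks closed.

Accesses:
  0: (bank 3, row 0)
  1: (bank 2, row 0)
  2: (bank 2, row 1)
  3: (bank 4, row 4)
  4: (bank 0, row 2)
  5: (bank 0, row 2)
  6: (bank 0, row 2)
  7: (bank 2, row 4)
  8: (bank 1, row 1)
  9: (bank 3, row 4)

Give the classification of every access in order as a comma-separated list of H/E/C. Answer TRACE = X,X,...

  [0] b3 r0: no row ⇒ E
  [1] b2 r0: had r0 ⇒ H
  [2] b2 r1: had r0 ⇒ C
  [3] b4 r4: no row ⇒ E
  [4] b0 r2: no row ⇒ E
  [5] b0 r2: had r2 ⇒ H
  [6] b0 r2: had r2 ⇒ H
  [7] b2 r4: had r1 ⇒ C
  [8] b1 r1: no row ⇒ E
  [9] b3 r4: had r0 ⇒ C

TRACE = E,H,C,E,E,H,H,C,E,C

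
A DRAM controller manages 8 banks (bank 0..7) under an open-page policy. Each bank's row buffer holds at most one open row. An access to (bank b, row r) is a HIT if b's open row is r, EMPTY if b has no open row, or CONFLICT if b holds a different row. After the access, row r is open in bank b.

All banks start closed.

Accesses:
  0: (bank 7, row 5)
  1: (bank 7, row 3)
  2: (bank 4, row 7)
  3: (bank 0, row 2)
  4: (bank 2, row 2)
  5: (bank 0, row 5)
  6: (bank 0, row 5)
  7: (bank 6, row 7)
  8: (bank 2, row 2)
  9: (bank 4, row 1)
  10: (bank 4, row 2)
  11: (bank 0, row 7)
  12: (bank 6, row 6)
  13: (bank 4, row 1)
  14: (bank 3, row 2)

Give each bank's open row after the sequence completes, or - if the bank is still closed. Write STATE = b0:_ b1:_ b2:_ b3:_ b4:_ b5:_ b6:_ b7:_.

STATE = b0:7 b1:- b2:2 b3:2 b4:1 b5:- b6:6 b7:3

0: bank 7 row 5 — prev None → EMPTY
1: bank 7 row 3 — prev 5 → CONFLICT
2: bank 4 row 7 — prev None → EMPTY
3: bank 0 row 2 — prev None → EMPTY
4: bank 2 row 2 — prev None → EMPTY
5: bank 0 row 5 — prev 2 → CONFLICT
6: bank 0 row 5 — prev 5 → HIT
7: bank 6 row 7 — prev None → EMPTY
8: bank 2 row 2 — prev 2 → HIT
9: bank 4 row 1 — prev 7 → CONFLICT
10: bank 4 row 2 — prev 1 → CONFLICT
11: bank 0 row 7 — prev 5 → CONFLICT
12: bank 6 row 6 — prev 7 → CONFLICT
13: bank 4 row 1 — prev 2 → CONFLICT
14: bank 3 row 2 — prev None → EMPTY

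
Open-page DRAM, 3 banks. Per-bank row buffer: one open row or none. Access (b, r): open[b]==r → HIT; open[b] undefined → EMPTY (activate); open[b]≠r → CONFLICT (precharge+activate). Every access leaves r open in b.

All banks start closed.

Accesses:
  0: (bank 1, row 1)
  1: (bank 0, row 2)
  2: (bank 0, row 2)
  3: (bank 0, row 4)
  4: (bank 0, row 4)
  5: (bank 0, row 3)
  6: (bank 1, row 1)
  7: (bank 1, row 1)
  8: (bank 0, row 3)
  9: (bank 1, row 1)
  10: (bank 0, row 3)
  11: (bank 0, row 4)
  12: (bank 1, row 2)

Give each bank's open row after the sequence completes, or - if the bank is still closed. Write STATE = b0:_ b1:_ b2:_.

STATE = b0:4 b1:2 b2:-

step 0: bank1 None->1 [EMPTY]
step 1: bank0 None->2 [EMPTY]
step 2: bank0 2->2 [HIT]
step 3: bank0 2->4 [CONFLICT]
step 4: bank0 4->4 [HIT]
step 5: bank0 4->3 [CONFLICT]
step 6: bank1 1->1 [HIT]
step 7: bank1 1->1 [HIT]
step 8: bank0 3->3 [HIT]
step 9: bank1 1->1 [HIT]
step 10: bank0 3->3 [HIT]
step 11: bank0 3->4 [CONFLICT]
step 12: bank1 1->2 [CONFLICT]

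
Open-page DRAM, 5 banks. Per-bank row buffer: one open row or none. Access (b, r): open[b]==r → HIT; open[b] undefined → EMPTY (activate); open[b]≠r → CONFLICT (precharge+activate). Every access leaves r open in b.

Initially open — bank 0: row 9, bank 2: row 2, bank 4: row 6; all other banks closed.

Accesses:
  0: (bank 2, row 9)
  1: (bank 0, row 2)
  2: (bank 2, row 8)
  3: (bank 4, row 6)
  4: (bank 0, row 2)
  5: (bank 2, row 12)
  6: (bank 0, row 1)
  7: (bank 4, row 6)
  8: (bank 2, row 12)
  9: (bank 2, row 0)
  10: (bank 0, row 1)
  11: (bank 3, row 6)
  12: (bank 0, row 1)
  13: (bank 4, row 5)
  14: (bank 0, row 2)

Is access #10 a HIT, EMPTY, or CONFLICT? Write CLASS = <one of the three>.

0: bank 2 row 9 — prev 2 → CONFLICT
1: bank 0 row 2 — prev 9 → CONFLICT
2: bank 2 row 8 — prev 9 → CONFLICT
3: bank 4 row 6 — prev 6 → HIT
4: bank 0 row 2 — prev 2 → HIT
5: bank 2 row 12 — prev 8 → CONFLICT
6: bank 0 row 1 — prev 2 → CONFLICT
7: bank 4 row 6 — prev 6 → HIT
8: bank 2 row 12 — prev 12 → HIT
9: bank 2 row 0 — prev 12 → CONFLICT
10: bank 0 row 1 — prev 1 → HIT
11: bank 3 row 6 — prev None → EMPTY
12: bank 0 row 1 — prev 1 → HIT
13: bank 4 row 5 — prev 6 → CONFLICT
14: bank 0 row 2 — prev 1 → CONFLICT

CLASS = HIT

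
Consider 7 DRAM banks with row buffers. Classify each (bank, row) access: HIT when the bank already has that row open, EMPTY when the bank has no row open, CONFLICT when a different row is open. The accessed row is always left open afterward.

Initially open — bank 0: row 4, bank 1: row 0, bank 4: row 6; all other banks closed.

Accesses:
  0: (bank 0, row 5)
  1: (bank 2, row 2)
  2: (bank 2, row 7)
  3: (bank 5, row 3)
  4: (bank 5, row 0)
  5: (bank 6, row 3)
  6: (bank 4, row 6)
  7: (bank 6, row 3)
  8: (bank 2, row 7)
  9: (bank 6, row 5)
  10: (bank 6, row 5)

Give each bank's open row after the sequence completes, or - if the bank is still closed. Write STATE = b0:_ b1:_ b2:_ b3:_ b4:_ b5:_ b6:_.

STATE = b0:5 b1:0 b2:7 b3:- b4:6 b5:0 b6:5

  [0] b0 r5: had r4 ⇒ C
  [1] b2 r2: no row ⇒ E
  [2] b2 r7: had r2 ⇒ C
  [3] b5 r3: no row ⇒ E
  [4] b5 r0: had r3 ⇒ C
  [5] b6 r3: no row ⇒ E
  [6] b4 r6: had r6 ⇒ H
  [7] b6 r3: had r3 ⇒ H
  [8] b2 r7: had r7 ⇒ H
  [9] b6 r5: had r3 ⇒ C
  [10] b6 r5: had r5 ⇒ H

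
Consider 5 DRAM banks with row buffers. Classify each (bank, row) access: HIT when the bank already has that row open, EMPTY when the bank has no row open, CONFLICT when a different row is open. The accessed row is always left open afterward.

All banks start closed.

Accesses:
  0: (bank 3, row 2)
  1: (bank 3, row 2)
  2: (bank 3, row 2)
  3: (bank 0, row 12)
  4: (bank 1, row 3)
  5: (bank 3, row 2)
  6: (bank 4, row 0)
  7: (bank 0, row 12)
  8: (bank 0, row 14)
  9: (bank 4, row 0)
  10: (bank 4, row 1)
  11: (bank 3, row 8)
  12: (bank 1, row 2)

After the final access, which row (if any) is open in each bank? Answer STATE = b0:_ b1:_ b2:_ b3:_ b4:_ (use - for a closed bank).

STATE = b0:14 b1:2 b2:- b3:8 b4:1

step 0: bank3 None->2 [EMPTY]
step 1: bank3 2->2 [HIT]
step 2: bank3 2->2 [HIT]
step 3: bank0 None->12 [EMPTY]
step 4: bank1 None->3 [EMPTY]
step 5: bank3 2->2 [HIT]
step 6: bank4 None->0 [EMPTY]
step 7: bank0 12->12 [HIT]
step 8: bank0 12->14 [CONFLICT]
step 9: bank4 0->0 [HIT]
step 10: bank4 0->1 [CONFLICT]
step 11: bank3 2->8 [CONFLICT]
step 12: bank1 3->2 [CONFLICT]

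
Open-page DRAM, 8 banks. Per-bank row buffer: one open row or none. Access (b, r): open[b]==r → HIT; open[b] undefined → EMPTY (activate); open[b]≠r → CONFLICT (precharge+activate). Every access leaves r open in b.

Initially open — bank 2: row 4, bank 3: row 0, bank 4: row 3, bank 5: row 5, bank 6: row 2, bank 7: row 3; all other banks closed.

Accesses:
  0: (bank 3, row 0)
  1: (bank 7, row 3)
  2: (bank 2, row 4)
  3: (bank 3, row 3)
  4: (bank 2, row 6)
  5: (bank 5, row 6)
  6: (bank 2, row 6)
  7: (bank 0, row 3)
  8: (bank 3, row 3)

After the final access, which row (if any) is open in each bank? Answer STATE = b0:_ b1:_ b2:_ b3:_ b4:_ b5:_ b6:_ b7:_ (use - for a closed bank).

0: bank 3 row 0 — prev 0 → HIT
1: bank 7 row 3 — prev 3 → HIT
2: bank 2 row 4 — prev 4 → HIT
3: bank 3 row 3 — prev 0 → CONFLICT
4: bank 2 row 6 — prev 4 → CONFLICT
5: bank 5 row 6 — prev 5 → CONFLICT
6: bank 2 row 6 — prev 6 → HIT
7: bank 0 row 3 — prev None → EMPTY
8: bank 3 row 3 — prev 3 → HIT

STATE = b0:3 b1:- b2:6 b3:3 b4:3 b5:6 b6:2 b7:3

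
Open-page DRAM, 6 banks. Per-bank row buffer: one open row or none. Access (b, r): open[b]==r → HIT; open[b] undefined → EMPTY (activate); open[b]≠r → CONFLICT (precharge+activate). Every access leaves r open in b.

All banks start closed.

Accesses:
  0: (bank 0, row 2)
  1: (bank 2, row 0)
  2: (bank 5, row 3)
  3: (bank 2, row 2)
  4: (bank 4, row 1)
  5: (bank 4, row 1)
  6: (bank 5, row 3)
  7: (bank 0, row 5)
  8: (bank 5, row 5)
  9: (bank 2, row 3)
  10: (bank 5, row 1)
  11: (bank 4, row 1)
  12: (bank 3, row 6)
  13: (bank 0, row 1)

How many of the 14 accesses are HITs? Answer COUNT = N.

COUNT = 3

#0 (0,2) E
#1 (2,0) E
#2 (5,3) E
#3 (2,2) C  (was 0)
#4 (4,1) E
#5 (4,1) H  (was 1)
#6 (5,3) H  (was 3)
#7 (0,5) C  (was 2)
#8 (5,5) C  (was 3)
#9 (2,3) C  (was 2)
#10 (5,1) C  (was 5)
#11 (4,1) H  (was 1)
#12 (3,6) E
#13 (0,1) C  (was 5)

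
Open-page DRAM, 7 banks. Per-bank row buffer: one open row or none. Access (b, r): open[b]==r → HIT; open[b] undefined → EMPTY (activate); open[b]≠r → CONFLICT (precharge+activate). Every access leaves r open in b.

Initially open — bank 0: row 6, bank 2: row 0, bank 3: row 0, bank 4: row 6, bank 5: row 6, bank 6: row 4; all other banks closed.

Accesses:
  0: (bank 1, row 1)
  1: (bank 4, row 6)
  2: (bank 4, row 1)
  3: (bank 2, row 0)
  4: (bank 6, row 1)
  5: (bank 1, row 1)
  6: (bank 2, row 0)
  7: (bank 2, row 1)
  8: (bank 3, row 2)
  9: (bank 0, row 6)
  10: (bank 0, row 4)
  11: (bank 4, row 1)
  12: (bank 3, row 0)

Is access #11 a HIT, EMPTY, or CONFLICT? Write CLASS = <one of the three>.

CLASS = HIT

  [0] b1 r1: no row ⇒ E
  [1] b4 r6: had r6 ⇒ H
  [2] b4 r1: had r6 ⇒ C
  [3] b2 r0: had r0 ⇒ H
  [4] b6 r1: had r4 ⇒ C
  [5] b1 r1: had r1 ⇒ H
  [6] b2 r0: had r0 ⇒ H
  [7] b2 r1: had r0 ⇒ C
  [8] b3 r2: had r0 ⇒ C
  [9] b0 r6: had r6 ⇒ H
  [10] b0 r4: had r6 ⇒ C
  [11] b4 r1: had r1 ⇒ H
  [12] b3 r0: had r2 ⇒ C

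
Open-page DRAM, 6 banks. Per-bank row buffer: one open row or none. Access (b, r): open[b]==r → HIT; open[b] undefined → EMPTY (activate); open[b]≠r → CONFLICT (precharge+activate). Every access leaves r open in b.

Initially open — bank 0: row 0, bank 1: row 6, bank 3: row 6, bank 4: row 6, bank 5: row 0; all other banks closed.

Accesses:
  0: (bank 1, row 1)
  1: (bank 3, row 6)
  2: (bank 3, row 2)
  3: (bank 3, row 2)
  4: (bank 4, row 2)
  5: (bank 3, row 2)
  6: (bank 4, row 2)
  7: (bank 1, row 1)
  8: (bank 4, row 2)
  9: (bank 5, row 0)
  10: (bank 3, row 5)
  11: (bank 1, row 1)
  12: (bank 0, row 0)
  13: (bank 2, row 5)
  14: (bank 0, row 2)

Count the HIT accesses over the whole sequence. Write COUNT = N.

step 0: bank1 6->1 [CONFLICT]
step 1: bank3 6->6 [HIT]
step 2: bank3 6->2 [CONFLICT]
step 3: bank3 2->2 [HIT]
step 4: bank4 6->2 [CONFLICT]
step 5: bank3 2->2 [HIT]
step 6: bank4 2->2 [HIT]
step 7: bank1 1->1 [HIT]
step 8: bank4 2->2 [HIT]
step 9: bank5 0->0 [HIT]
step 10: bank3 2->5 [CONFLICT]
step 11: bank1 1->1 [HIT]
step 12: bank0 0->0 [HIT]
step 13: bank2 None->5 [EMPTY]
step 14: bank0 0->2 [CONFLICT]

COUNT = 9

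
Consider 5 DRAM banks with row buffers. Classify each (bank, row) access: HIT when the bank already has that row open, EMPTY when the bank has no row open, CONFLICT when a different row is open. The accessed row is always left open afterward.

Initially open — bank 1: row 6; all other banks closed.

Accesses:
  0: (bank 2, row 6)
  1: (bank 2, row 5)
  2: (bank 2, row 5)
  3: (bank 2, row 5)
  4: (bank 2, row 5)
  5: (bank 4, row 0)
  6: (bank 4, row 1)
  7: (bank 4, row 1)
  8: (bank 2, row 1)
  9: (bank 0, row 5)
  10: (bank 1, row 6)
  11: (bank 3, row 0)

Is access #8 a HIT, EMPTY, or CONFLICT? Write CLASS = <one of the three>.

CLASS = CONFLICT

#0 (2,6) E
#1 (2,5) C  (was 6)
#2 (2,5) H  (was 5)
#3 (2,5) H  (was 5)
#4 (2,5) H  (was 5)
#5 (4,0) E
#6 (4,1) C  (was 0)
#7 (4,1) H  (was 1)
#8 (2,1) C  (was 5)
#9 (0,5) E
#10 (1,6) H  (was 6)
#11 (3,0) E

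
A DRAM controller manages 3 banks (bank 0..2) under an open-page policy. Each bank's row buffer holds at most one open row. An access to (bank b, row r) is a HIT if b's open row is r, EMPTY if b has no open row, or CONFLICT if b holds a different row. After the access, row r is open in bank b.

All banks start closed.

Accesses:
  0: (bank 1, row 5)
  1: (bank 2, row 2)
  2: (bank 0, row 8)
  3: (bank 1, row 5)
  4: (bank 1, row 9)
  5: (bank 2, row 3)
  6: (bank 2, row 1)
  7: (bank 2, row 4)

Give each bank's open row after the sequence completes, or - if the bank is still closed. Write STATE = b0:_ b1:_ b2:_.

0: bank 1 row 5 — prev None → EMPTY
1: bank 2 row 2 — prev None → EMPTY
2: bank 0 row 8 — prev None → EMPTY
3: bank 1 row 5 — prev 5 → HIT
4: bank 1 row 9 — prev 5 → CONFLICT
5: bank 2 row 3 — prev 2 → CONFLICT
6: bank 2 row 1 — prev 3 → CONFLICT
7: bank 2 row 4 — prev 1 → CONFLICT

STATE = b0:8 b1:9 b2:4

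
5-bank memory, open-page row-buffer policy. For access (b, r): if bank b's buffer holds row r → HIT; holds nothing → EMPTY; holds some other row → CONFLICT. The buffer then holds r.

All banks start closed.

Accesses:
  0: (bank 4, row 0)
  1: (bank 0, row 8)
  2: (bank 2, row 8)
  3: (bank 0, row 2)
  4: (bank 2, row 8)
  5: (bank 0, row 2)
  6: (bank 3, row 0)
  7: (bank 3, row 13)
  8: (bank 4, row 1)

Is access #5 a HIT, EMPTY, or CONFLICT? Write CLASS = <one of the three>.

  [0] b4 r0: no row ⇒ E
  [1] b0 r8: no row ⇒ E
  [2] b2 r8: no row ⇒ E
  [3] b0 r2: had r8 ⇒ C
  [4] b2 r8: had r8 ⇒ H
  [5] b0 r2: had r2 ⇒ H
  [6] b3 r0: no row ⇒ E
  [7] b3 r13: had r0 ⇒ C
  [8] b4 r1: had r0 ⇒ C

CLASS = HIT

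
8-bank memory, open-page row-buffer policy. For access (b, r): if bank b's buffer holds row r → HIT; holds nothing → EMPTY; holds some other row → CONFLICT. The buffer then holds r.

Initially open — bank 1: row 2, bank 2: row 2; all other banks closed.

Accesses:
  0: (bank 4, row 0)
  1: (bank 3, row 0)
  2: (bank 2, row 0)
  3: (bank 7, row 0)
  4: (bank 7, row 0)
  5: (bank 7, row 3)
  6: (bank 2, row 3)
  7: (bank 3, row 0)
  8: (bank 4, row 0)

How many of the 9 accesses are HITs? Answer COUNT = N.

0: bank 4 row 0 — prev None → EMPTY
1: bank 3 row 0 — prev None → EMPTY
2: bank 2 row 0 — prev 2 → CONFLICT
3: bank 7 row 0 — prev None → EMPTY
4: bank 7 row 0 — prev 0 → HIT
5: bank 7 row 3 — prev 0 → CONFLICT
6: bank 2 row 3 — prev 0 → CONFLICT
7: bank 3 row 0 — prev 0 → HIT
8: bank 4 row 0 — prev 0 → HIT

COUNT = 3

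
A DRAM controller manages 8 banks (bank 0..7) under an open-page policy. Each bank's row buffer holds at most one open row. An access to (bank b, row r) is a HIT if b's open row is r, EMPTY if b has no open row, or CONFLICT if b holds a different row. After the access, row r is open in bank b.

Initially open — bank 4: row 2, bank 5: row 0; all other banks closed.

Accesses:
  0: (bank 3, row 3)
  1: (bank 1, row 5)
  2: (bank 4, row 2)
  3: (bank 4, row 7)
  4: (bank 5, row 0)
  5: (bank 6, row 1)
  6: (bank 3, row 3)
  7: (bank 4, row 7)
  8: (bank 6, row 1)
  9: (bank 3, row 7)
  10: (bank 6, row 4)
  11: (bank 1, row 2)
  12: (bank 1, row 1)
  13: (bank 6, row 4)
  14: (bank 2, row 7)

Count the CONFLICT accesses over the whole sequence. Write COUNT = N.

  [0] b3 r3: no row ⇒ E
  [1] b1 r5: no row ⇒ E
  [2] b4 r2: had r2 ⇒ H
  [3] b4 r7: had r2 ⇒ C
  [4] b5 r0: had r0 ⇒ H
  [5] b6 r1: no row ⇒ E
  [6] b3 r3: had r3 ⇒ H
  [7] b4 r7: had r7 ⇒ H
  [8] b6 r1: had r1 ⇒ H
  [9] b3 r7: had r3 ⇒ C
  [10] b6 r4: had r1 ⇒ C
  [11] b1 r2: had r5 ⇒ C
  [12] b1 r1: had r2 ⇒ C
  [13] b6 r4: had r4 ⇒ H
  [14] b2 r7: no row ⇒ E

COUNT = 5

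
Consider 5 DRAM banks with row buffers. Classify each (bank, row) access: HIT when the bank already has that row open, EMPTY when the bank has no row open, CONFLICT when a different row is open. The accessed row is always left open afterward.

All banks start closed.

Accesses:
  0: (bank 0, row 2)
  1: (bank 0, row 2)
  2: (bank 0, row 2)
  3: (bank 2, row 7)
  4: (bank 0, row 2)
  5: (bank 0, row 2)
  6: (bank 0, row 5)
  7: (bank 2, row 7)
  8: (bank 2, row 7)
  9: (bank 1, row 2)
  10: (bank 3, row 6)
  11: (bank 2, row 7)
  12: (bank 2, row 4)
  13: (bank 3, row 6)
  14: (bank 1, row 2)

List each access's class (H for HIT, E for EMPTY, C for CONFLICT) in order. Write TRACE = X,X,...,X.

TRACE = E,H,H,E,H,H,C,H,H,E,E,H,C,H,H

#0 (0,2) E
#1 (0,2) H  (was 2)
#2 (0,2) H  (was 2)
#3 (2,7) E
#4 (0,2) H  (was 2)
#5 (0,2) H  (was 2)
#6 (0,5) C  (was 2)
#7 (2,7) H  (was 7)
#8 (2,7) H  (was 7)
#9 (1,2) E
#10 (3,6) E
#11 (2,7) H  (was 7)
#12 (2,4) C  (was 7)
#13 (3,6) H  (was 6)
#14 (1,2) H  (was 2)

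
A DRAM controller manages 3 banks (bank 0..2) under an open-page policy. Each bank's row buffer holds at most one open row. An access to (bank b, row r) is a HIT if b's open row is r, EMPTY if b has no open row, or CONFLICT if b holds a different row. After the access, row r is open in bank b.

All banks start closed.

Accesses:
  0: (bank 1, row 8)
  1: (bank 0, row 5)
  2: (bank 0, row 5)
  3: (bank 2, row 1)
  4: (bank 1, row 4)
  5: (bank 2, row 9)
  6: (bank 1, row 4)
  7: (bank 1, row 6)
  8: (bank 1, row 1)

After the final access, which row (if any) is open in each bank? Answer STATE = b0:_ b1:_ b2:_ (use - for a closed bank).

0: bank 1 row 8 — prev None → EMPTY
1: bank 0 row 5 — prev None → EMPTY
2: bank 0 row 5 — prev 5 → HIT
3: bank 2 row 1 — prev None → EMPTY
4: bank 1 row 4 — prev 8 → CONFLICT
5: bank 2 row 9 — prev 1 → CONFLICT
6: bank 1 row 4 — prev 4 → HIT
7: bank 1 row 6 — prev 4 → CONFLICT
8: bank 1 row 1 — prev 6 → CONFLICT

STATE = b0:5 b1:1 b2:9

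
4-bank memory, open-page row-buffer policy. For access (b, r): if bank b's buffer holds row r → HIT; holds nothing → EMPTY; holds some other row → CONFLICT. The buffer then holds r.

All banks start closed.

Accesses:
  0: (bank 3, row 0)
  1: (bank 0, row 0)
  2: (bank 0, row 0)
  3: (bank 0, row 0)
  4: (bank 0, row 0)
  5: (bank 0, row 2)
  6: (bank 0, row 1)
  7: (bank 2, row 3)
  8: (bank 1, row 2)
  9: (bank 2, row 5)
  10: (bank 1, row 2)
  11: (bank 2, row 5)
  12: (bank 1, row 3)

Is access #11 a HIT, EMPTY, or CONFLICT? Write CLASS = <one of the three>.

CLASS = HIT

0: bank 3 row 0 — prev None → EMPTY
1: bank 0 row 0 — prev None → EMPTY
2: bank 0 row 0 — prev 0 → HIT
3: bank 0 row 0 — prev 0 → HIT
4: bank 0 row 0 — prev 0 → HIT
5: bank 0 row 2 — prev 0 → CONFLICT
6: bank 0 row 1 — prev 2 → CONFLICT
7: bank 2 row 3 — prev None → EMPTY
8: bank 1 row 2 — prev None → EMPTY
9: bank 2 row 5 — prev 3 → CONFLICT
10: bank 1 row 2 — prev 2 → HIT
11: bank 2 row 5 — prev 5 → HIT
12: bank 1 row 3 — prev 2 → CONFLICT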